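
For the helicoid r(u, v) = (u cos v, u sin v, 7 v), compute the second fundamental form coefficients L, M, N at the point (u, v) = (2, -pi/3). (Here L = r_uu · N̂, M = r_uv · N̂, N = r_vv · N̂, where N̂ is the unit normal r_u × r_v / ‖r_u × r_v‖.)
L = 0;  M = -7*sqrt(53)/53;  N = 0

Compute the unit normal N̂(u, v) = (7*sin(v)/sqrt(u^2 + 49), -7*cos(v)/sqrt(u^2 + 49), u/sqrt(u^2 + 49)), and the second partials r_uu, r_uv, r_vv. Take dot products:
  L(u, v) = r_uu · N̂ = 0,
  M(u, v) = r_uv · N̂ = -7/sqrt(u^2 + 49),
  N(u, v) = r_vv · N̂ = 0.
Evaluating at (u, v) = (2, -pi/3):
  L = 0, M = -7*sqrt(53)/53, N = 0.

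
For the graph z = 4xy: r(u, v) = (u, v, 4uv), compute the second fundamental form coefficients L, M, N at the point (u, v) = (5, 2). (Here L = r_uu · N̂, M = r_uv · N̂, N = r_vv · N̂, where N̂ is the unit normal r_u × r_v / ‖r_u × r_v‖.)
L = 0;  M = 4*sqrt(465)/465;  N = 0

Compute the unit normal N̂(u, v) = (-4*v/sqrt(16*u^2 + 16*v^2 + 1), -4*u/sqrt(16*u^2 + 16*v^2 + 1), 1/sqrt(16*u^2 + 16*v^2 + 1)), and the second partials r_uu, r_uv, r_vv. Take dot products:
  L(u, v) = r_uu · N̂ = 0,
  M(u, v) = r_uv · N̂ = 4/sqrt(16*u^2 + 16*v^2 + 1),
  N(u, v) = r_vv · N̂ = 0.
Evaluating at (u, v) = (5, 2):
  L = 0, M = 4*sqrt(465)/465, N = 0.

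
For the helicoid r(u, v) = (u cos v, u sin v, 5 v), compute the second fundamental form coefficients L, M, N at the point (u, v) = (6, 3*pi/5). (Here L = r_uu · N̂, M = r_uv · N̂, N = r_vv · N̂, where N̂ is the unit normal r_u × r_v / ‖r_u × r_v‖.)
L = 0;  M = -5*sqrt(61)/61;  N = 0

Compute the unit normal N̂(u, v) = (5*sin(v)/sqrt(u^2 + 25), -5*cos(v)/sqrt(u^2 + 25), u/sqrt(u^2 + 25)), and the second partials r_uu, r_uv, r_vv. Take dot products:
  L(u, v) = r_uu · N̂ = 0,
  M(u, v) = r_uv · N̂ = -5/sqrt(u^2 + 25),
  N(u, v) = r_vv · N̂ = 0.
Evaluating at (u, v) = (6, 3*pi/5):
  L = 0, M = -5*sqrt(61)/61, N = 0.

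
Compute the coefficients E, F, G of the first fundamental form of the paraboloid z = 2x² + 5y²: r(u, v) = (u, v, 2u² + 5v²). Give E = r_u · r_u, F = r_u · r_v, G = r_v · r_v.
E = 16*u^2 + 1;  F = 40*u*v;  G = 100*v^2 + 1

Compute partials: r_u = (1, 0, 4*u), r_v = (0, 1, 10*v). Then
  E = r_u · r_u = 16*u^2 + 1,
  F = r_u · r_v = 40*u*v,
  G = r_v · r_v = 100*v^2 + 1.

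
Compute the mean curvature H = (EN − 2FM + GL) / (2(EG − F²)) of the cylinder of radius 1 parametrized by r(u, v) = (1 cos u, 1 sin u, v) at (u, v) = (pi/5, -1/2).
H = -1/2

With E = 1, F = 0, G = 1, L = -1, M = 0, N = 0, assemble
  H = (EN − 2FM + GL) / (2(EG − F²)) = -1/2.
At (u, v) = (pi/5, -1/2): H = -1/2.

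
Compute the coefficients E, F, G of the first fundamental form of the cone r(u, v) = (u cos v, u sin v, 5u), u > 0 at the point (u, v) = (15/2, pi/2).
E = 26;  F = 0;  G = 225/4

Partials: r_u = (cos(v), sin(v), 5), r_v = (-u*sin(v), u*cos(v), 0). As functions of (u, v):
  E = r_u · r_u = 26,
  F = r_u · r_v = 0,
  G = r_v · r_v = u^2.
Evaluating at (u, v) = (15/2, pi/2): E = 26, F = 0, G = 225/4.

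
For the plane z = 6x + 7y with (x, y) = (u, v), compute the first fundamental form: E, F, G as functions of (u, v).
E = 37;  F = 42;  G = 50

Compute partials: r_u = (1, 0, 6), r_v = (0, 1, 7). Then
  E = r_u · r_u = 37,
  F = r_u · r_v = 42,
  G = r_v · r_v = 50.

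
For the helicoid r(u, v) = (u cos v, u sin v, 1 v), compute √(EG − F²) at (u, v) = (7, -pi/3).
√(EG − F²)|_{(7, -pi/3)} = 5*sqrt(2)

E = 1, F = 0, G = u^2 + 1; EG − F² = u^2 + 1; √(EG − F²) = sqrt(u^2 + 1). At the given point: 5*sqrt(2).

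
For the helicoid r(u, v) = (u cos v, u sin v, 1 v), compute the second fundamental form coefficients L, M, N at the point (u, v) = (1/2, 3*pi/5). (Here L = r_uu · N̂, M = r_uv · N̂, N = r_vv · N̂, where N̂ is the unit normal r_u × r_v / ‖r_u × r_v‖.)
L = 0;  M = -2*sqrt(5)/5;  N = 0

Compute the unit normal N̂(u, v) = (sin(v)/sqrt(u^2 + 1), -cos(v)/sqrt(u^2 + 1), u/sqrt(u^2 + 1)), and the second partials r_uu, r_uv, r_vv. Take dot products:
  L(u, v) = r_uu · N̂ = 0,
  M(u, v) = r_uv · N̂ = -1/sqrt(u^2 + 1),
  N(u, v) = r_vv · N̂ = 0.
Evaluating at (u, v) = (1/2, 3*pi/5):
  L = 0, M = -2*sqrt(5)/5, N = 0.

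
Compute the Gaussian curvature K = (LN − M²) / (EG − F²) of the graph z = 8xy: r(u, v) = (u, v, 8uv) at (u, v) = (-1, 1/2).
K = -64/6561

Coefficients of the first fundamental form: E = 64*v^2 + 1, F = 64*u*v, G = 64*u^2 + 1.
Coefficients of the second fundamental form: L = 0, M = 8/sqrt(64*u^2 + 64*v^2 + 1), N = 0.
Assemble K = (LN − M²)/(EG − F²) = -64/(4096*u^4 + 8192*u^2*v^2 + 128*u^2 + 4096*v^4 + 128*v^2 + 1). At (u, v) = (-1, 1/2): K = -64/6561.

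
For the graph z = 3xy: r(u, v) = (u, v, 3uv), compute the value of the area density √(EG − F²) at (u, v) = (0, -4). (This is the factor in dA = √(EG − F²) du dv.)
√(EG − F²)|_{(0, -4)} = sqrt(145)

E = 9*v^2 + 1, F = 9*u*v, G = 9*u^2 + 1, so EG − F² = 9*u^2 + 9*v^2 + 1. Taking the positive square root: √(EG − F²) = sqrt(9*u^2 + 9*v^2 + 1). At (u, v) = (0, -4): sqrt(145).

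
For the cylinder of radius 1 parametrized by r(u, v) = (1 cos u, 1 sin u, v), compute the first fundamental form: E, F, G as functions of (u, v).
E = 1;  F = 0;  G = 1

Compute partials: r_u = (-sin(u), cos(u), 0), r_v = (0, 0, 1). Then
  E = r_u · r_u = 1,
  F = r_u · r_v = 0,
  G = r_v · r_v = 1.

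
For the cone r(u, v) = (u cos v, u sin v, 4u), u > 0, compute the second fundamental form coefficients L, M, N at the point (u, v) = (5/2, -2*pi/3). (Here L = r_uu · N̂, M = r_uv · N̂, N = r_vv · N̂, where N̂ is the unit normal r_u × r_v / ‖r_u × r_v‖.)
L = 0;  M = 0;  N = 10*sqrt(17)/17

Compute the unit normal N̂(u, v) = (-4*sqrt(17)*u*cos(v)/(17*Abs(u)), -4*sqrt(17)*u*sin(v)/(17*Abs(u)), sqrt(17)*u/(17*Abs(u))), and the second partials r_uu, r_uv, r_vv. Take dot products:
  L(u, v) = r_uu · N̂ = 0,
  M(u, v) = r_uv · N̂ = 0,
  N(u, v) = r_vv · N̂ = 4*sqrt(17)*u^2/(17*Abs(u)).
Evaluating at (u, v) = (5/2, -2*pi/3):
  L = 0, M = 0, N = 10*sqrt(17)/17.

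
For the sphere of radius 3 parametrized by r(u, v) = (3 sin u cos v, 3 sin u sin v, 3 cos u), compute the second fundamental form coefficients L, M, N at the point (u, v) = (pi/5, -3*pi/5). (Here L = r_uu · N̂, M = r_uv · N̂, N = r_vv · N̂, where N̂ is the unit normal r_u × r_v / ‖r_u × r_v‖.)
L = -3;  M = 0;  N = -15/8 + 3*sqrt(5)/8

Compute the unit normal N̂(u, v) = (sin(u)^2*cos(v)/Abs(sin(u)), sin(u)^2*sin(v)/Abs(sin(u)), sin(2*u)/(2*Abs(sin(u)))), and the second partials r_uu, r_uv, r_vv. Take dot products:
  L(u, v) = r_uu · N̂ = -3*sin(u)/Abs(sin(u)),
  M(u, v) = r_uv · N̂ = 0,
  N(u, v) = r_vv · N̂ = -3*sin(u)^3/Abs(sin(u)).
Evaluating at (u, v) = (pi/5, -3*pi/5):
  L = -3, M = 0, N = -15/8 + 3*sqrt(5)/8.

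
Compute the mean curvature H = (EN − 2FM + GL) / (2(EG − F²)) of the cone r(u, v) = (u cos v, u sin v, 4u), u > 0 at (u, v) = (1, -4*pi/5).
H = 2*sqrt(17)/17

With E = 17, F = 0, G = u^2, L = 0, M = 0, N = 4*sqrt(17)*u^2/(17*Abs(u)), assemble
  H = (EN − 2FM + GL) / (2(EG − F²)) = 2*sqrt(17)/(17*Abs(u)).
At (u, v) = (1, -4*pi/5): H = 2*sqrt(17)/17.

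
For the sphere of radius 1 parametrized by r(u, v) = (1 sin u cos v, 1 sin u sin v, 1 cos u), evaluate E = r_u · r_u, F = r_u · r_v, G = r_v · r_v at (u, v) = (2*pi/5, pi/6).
E = 1;  F = 0;  G = sqrt(5)/8 + 5/8

Partials: r_u = (cos(u)*cos(v), sin(v)*cos(u), -sin(u)), r_v = (-sin(u)*sin(v), sin(u)*cos(v), 0). As functions of (u, v):
  E = r_u · r_u = 1,
  F = r_u · r_v = 0,
  G = r_v · r_v = sin(u)^2.
Evaluating at (u, v) = (2*pi/5, pi/6): E = 1, F = 0, G = sqrt(5)/8 + 5/8.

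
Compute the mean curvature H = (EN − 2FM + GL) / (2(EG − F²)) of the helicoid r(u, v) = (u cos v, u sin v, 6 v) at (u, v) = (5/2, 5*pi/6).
H = 0

With E = 1, F = 0, G = u^2 + 36, L = 0, M = -6/sqrt(u^2 + 36), N = 0, assemble
  H = (EN − 2FM + GL) / (2(EG − F²)) = 0.
At (u, v) = (5/2, 5*pi/6): H = 0.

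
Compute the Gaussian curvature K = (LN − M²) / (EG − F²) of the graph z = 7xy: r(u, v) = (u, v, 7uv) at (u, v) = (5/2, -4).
K = -784/19053225

Coefficients of the first fundamental form: E = 49*v^2 + 1, F = 49*u*v, G = 49*u^2 + 1.
Coefficients of the second fundamental form: L = 0, M = 7/sqrt(49*u^2 + 49*v^2 + 1), N = 0.
Assemble K = (LN − M²)/(EG − F²) = -49/(2401*u^4 + 4802*u^2*v^2 + 98*u^2 + 2401*v^4 + 98*v^2 + 1). At (u, v) = (5/2, -4): K = -784/19053225.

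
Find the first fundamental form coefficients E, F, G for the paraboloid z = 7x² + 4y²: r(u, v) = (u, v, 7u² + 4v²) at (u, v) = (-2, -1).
E = 785;  F = 224;  G = 65

Partials: r_u = (1, 0, 14*u), r_v = (0, 1, 8*v). As functions of (u, v):
  E = r_u · r_u = 196*u^2 + 1,
  F = r_u · r_v = 112*u*v,
  G = r_v · r_v = 64*v^2 + 1.
Evaluating at (u, v) = (-2, -1): E = 785, F = 224, G = 65.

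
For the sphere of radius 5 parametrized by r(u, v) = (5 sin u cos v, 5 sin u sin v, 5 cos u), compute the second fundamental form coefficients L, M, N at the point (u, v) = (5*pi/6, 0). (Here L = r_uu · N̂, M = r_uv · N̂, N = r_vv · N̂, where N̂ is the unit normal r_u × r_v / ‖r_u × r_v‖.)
L = -5;  M = 0;  N = -5/4

Compute the unit normal N̂(u, v) = (sin(u)^2*cos(v)/Abs(sin(u)), sin(u)^2*sin(v)/Abs(sin(u)), sin(2*u)/(2*Abs(sin(u)))), and the second partials r_uu, r_uv, r_vv. Take dot products:
  L(u, v) = r_uu · N̂ = -5*sin(u)/Abs(sin(u)),
  M(u, v) = r_uv · N̂ = 0,
  N(u, v) = r_vv · N̂ = -5*sin(u)^3/Abs(sin(u)).
Evaluating at (u, v) = (5*pi/6, 0):
  L = -5, M = 0, N = -5/4.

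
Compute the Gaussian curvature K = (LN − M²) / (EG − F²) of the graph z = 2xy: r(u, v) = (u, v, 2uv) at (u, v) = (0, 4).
K = -4/4225

Coefficients of the first fundamental form: E = 4*v^2 + 1, F = 4*u*v, G = 4*u^2 + 1.
Coefficients of the second fundamental form: L = 0, M = 2/sqrt(4*u^2 + 4*v^2 + 1), N = 0.
Assemble K = (LN − M²)/(EG − F²) = -4/(16*u^4 + 32*u^2*v^2 + 8*u^2 + 16*v^4 + 8*v^2 + 1). At (u, v) = (0, 4): K = -4/4225.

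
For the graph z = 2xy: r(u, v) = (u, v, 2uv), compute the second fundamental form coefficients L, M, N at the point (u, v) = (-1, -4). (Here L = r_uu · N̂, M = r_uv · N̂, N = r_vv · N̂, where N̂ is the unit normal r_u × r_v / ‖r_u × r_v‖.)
L = 0;  M = 2*sqrt(69)/69;  N = 0

Compute the unit normal N̂(u, v) = (-2*v/sqrt(4*u^2 + 4*v^2 + 1), -2*u/sqrt(4*u^2 + 4*v^2 + 1), 1/sqrt(4*u^2 + 4*v^2 + 1)), and the second partials r_uu, r_uv, r_vv. Take dot products:
  L(u, v) = r_uu · N̂ = 0,
  M(u, v) = r_uv · N̂ = 2/sqrt(4*u^2 + 4*v^2 + 1),
  N(u, v) = r_vv · N̂ = 0.
Evaluating at (u, v) = (-1, -4):
  L = 0, M = 2*sqrt(69)/69, N = 0.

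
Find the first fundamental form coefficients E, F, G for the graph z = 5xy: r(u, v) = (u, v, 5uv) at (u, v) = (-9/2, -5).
E = 626;  F = 1125/2;  G = 2029/4

Partials: r_u = (1, 0, 5*v), r_v = (0, 1, 5*u). As functions of (u, v):
  E = r_u · r_u = 25*v^2 + 1,
  F = r_u · r_v = 25*u*v,
  G = r_v · r_v = 25*u^2 + 1.
Evaluating at (u, v) = (-9/2, -5): E = 626, F = 1125/2, G = 2029/4.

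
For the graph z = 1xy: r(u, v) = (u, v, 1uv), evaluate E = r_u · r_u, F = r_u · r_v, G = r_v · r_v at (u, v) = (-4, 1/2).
E = 5/4;  F = -2;  G = 17

Partials: r_u = (1, 0, v), r_v = (0, 1, u). As functions of (u, v):
  E = r_u · r_u = v^2 + 1,
  F = r_u · r_v = u*v,
  G = r_v · r_v = u^2 + 1.
Evaluating at (u, v) = (-4, 1/2): E = 5/4, F = -2, G = 17.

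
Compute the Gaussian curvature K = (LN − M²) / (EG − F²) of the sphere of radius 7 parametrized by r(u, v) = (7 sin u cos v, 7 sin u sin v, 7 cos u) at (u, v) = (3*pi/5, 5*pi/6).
K = 1/49

Coefficients of the first fundamental form: E = 49, F = 0, G = 49*sin(u)^2.
Coefficients of the second fundamental form: L = -7*sin(u)/Abs(sin(u)), M = 0, N = -7*sin(u)^3/Abs(sin(u)).
Assemble K = (LN − M²)/(EG − F²) = 1/49. At (u, v) = (3*pi/5, 5*pi/6): K = 1/49.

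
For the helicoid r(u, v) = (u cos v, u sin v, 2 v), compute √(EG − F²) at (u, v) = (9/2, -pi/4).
√(EG − F²)|_{(9/2, -pi/4)} = sqrt(97)/2

E = 1, F = 0, G = u^2 + 4; EG − F² = u^2 + 4; √(EG − F²) = sqrt(u^2 + 4). At the given point: sqrt(97)/2.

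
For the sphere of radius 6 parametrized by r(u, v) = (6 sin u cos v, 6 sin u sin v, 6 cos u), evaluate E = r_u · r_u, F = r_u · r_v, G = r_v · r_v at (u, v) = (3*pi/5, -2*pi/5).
E = 36;  F = 0;  G = 9*sqrt(5)/2 + 45/2

Partials: r_u = (6*cos(u)*cos(v), 6*sin(v)*cos(u), -6*sin(u)), r_v = (-6*sin(u)*sin(v), 6*sin(u)*cos(v), 0). As functions of (u, v):
  E = r_u · r_u = 36,
  F = r_u · r_v = 0,
  G = r_v · r_v = 36*sin(u)^2.
Evaluating at (u, v) = (3*pi/5, -2*pi/5): E = 36, F = 0, G = 9*sqrt(5)/2 + 45/2.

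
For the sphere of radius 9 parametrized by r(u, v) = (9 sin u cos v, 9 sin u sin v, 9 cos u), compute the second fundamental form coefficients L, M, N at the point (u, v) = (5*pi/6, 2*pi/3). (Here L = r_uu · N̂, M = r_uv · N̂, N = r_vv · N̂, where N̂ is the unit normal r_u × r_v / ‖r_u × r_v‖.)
L = -9;  M = 0;  N = -9/4

Compute the unit normal N̂(u, v) = (sin(u)^2*cos(v)/Abs(sin(u)), sin(u)^2*sin(v)/Abs(sin(u)), sin(2*u)/(2*Abs(sin(u)))), and the second partials r_uu, r_uv, r_vv. Take dot products:
  L(u, v) = r_uu · N̂ = -9*sin(u)/Abs(sin(u)),
  M(u, v) = r_uv · N̂ = 0,
  N(u, v) = r_vv · N̂ = -9*sin(u)^3/Abs(sin(u)).
Evaluating at (u, v) = (5*pi/6, 2*pi/3):
  L = -9, M = 0, N = -9/4.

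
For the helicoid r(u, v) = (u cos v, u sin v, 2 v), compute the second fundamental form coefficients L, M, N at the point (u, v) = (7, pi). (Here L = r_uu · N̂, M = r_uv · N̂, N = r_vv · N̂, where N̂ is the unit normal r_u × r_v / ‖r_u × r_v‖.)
L = 0;  M = -2*sqrt(53)/53;  N = 0

Compute the unit normal N̂(u, v) = (2*sin(v)/sqrt(u^2 + 4), -2*cos(v)/sqrt(u^2 + 4), u/sqrt(u^2 + 4)), and the second partials r_uu, r_uv, r_vv. Take dot products:
  L(u, v) = r_uu · N̂ = 0,
  M(u, v) = r_uv · N̂ = -2/sqrt(u^2 + 4),
  N(u, v) = r_vv · N̂ = 0.
Evaluating at (u, v) = (7, pi):
  L = 0, M = -2*sqrt(53)/53, N = 0.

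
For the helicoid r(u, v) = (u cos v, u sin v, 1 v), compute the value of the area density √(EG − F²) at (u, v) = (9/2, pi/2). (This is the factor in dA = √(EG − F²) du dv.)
√(EG − F²)|_{(9/2, pi/2)} = sqrt(85)/2

E = 1, F = 0, G = u^2 + 1, so EG − F² = u^2 + 1. Taking the positive square root: √(EG − F²) = sqrt(u^2 + 1). At (u, v) = (9/2, pi/2): sqrt(85)/2.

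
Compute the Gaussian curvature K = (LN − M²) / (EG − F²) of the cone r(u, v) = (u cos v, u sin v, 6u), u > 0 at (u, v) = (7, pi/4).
K = 0

Coefficients of the first fundamental form: E = 37, F = 0, G = u^2.
Coefficients of the second fundamental form: L = 0, M = 0, N = 6*sqrt(37)*u^2/(37*Abs(u)).
Assemble K = (LN − M²)/(EG − F²) = 0. At (u, v) = (7, pi/4): K = 0.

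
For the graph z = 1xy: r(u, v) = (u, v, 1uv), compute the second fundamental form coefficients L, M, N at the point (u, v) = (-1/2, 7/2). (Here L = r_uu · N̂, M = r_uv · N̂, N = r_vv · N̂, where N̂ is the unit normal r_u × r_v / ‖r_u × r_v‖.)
L = 0;  M = sqrt(6)/9;  N = 0

Compute the unit normal N̂(u, v) = (-v/sqrt(u^2 + v^2 + 1), -u/sqrt(u^2 + v^2 + 1), 1/sqrt(u^2 + v^2 + 1)), and the second partials r_uu, r_uv, r_vv. Take dot products:
  L(u, v) = r_uu · N̂ = 0,
  M(u, v) = r_uv · N̂ = 1/sqrt(u^2 + v^2 + 1),
  N(u, v) = r_vv · N̂ = 0.
Evaluating at (u, v) = (-1/2, 7/2):
  L = 0, M = sqrt(6)/9, N = 0.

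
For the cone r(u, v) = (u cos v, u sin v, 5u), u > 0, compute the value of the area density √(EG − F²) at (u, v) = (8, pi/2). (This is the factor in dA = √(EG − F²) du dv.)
√(EG − F²)|_{(8, pi/2)} = 8*sqrt(26)

E = 26, F = 0, G = u^2, so EG − F² = 26*u^2. Taking the positive square root: √(EG − F²) = sqrt(26)*Abs(u). At (u, v) = (8, pi/2): 8*sqrt(26).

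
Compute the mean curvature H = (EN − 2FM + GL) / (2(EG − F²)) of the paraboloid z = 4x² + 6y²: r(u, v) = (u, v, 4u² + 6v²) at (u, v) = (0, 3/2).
H = 1306*sqrt(13)/21125

With E = 64*u^2 + 1, F = 96*u*v, G = 144*v^2 + 1, L = 8/sqrt(64*u^2 + 144*v^2 + 1), M = 0, N = 12/sqrt(64*u^2 + 144*v^2 + 1), assemble
  H = (EN − 2FM + GL) / (2(EG − F²)) = 2*(192*u^2 + 288*v^2 + 5)/(64*u^2 + 144*v^2 + 1)^(3/2).
At (u, v) = (0, 3/2): H = 1306*sqrt(13)/21125.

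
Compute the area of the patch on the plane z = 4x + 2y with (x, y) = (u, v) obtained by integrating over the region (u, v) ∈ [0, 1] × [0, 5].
Area = 5*sqrt(21)

Area = ∫∫ √(EG − F²) du dv with √(EG − F²) = sqrt(21). Integrating over [0, 1] × [0, 5] gives 5*sqrt(21).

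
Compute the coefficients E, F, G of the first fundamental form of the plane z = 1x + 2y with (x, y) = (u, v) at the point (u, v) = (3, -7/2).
E = 2;  F = 2;  G = 5

Partials: r_u = (1, 0, 1), r_v = (0, 1, 2). As functions of (u, v):
  E = r_u · r_u = 2,
  F = r_u · r_v = 2,
  G = r_v · r_v = 5.
Evaluating at (u, v) = (3, -7/2): E = 2, F = 2, G = 5.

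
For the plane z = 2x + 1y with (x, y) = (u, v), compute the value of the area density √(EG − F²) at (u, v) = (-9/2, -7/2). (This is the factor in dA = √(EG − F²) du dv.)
√(EG − F²)|_{(-9/2, -7/2)} = sqrt(6)

E = 5, F = 2, G = 2, so EG − F² = 6. Taking the positive square root: √(EG − F²) = sqrt(6). At (u, v) = (-9/2, -7/2): sqrt(6).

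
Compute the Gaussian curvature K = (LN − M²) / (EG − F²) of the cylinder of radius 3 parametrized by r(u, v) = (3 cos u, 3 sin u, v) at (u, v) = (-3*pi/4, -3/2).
K = 0

Coefficients of the first fundamental form: E = 9, F = 0, G = 1.
Coefficients of the second fundamental form: L = -3, M = 0, N = 0.
Assemble K = (LN − M²)/(EG − F²) = 0. At (u, v) = (-3*pi/4, -3/2): K = 0.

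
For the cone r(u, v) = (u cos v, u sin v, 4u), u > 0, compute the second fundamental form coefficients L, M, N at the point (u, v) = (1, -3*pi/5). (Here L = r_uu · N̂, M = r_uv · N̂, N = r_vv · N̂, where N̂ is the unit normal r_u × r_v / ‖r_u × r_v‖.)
L = 0;  M = 0;  N = 4*sqrt(17)/17

Compute the unit normal N̂(u, v) = (-4*sqrt(17)*u*cos(v)/(17*Abs(u)), -4*sqrt(17)*u*sin(v)/(17*Abs(u)), sqrt(17)*u/(17*Abs(u))), and the second partials r_uu, r_uv, r_vv. Take dot products:
  L(u, v) = r_uu · N̂ = 0,
  M(u, v) = r_uv · N̂ = 0,
  N(u, v) = r_vv · N̂ = 4*sqrt(17)*u^2/(17*Abs(u)).
Evaluating at (u, v) = (1, -3*pi/5):
  L = 0, M = 0, N = 4*sqrt(17)/17.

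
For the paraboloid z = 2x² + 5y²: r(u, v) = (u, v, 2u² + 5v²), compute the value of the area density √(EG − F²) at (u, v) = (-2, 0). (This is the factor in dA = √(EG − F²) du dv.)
√(EG − F²)|_{(-2, 0)} = sqrt(65)

E = 16*u^2 + 1, F = 40*u*v, G = 100*v^2 + 1, so EG − F² = 16*u^2 + 100*v^2 + 1. Taking the positive square root: √(EG − F²) = sqrt(16*u^2 + 100*v^2 + 1). At (u, v) = (-2, 0): sqrt(65).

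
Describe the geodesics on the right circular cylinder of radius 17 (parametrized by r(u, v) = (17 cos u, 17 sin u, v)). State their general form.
The cylinder is flat (K = 0) and locally isometric to the plane via the development (u, v) ↦ (17 u, v). Geodesics are the pre-images of straight lines: circles (v constant), vertical lines (u constant), and helices (v = c · u + d) for constants c, d.

A right cylinder has E = 17², F = 0, G = 1, so EG − F² = 17², and L = −17, M = N = 0, giving K = (LN − M²)/(EG − F²) = 0 everywhere. A flat surface is locally isometric to the Euclidean plane via the map (u, v) ↦ (17 u, v). Straight lines in the (x̃, ỹ) plane pull back to: (a) horizontal circles (v = const), (b) vertical generators (u = const), and (c) helices (17 u tan θ = v, i.e. v = c · u + d).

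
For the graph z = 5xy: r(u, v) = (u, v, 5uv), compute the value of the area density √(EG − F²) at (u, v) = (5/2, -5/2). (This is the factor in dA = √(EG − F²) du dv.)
√(EG − F²)|_{(5/2, -5/2)} = sqrt(1254)/2

E = 25*v^2 + 1, F = 25*u*v, G = 25*u^2 + 1, so EG − F² = 25*u^2 + 25*v^2 + 1. Taking the positive square root: √(EG − F²) = sqrt(25*u^2 + 25*v^2 + 1). At (u, v) = (5/2, -5/2): sqrt(1254)/2.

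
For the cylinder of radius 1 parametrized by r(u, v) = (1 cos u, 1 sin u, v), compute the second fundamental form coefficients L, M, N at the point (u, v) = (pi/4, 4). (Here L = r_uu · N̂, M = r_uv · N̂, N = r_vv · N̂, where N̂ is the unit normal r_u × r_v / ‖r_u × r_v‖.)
L = -1;  M = 0;  N = 0

Compute the unit normal N̂(u, v) = (cos(u), sin(u), 0), and the second partials r_uu, r_uv, r_vv. Take dot products:
  L(u, v) = r_uu · N̂ = -1,
  M(u, v) = r_uv · N̂ = 0,
  N(u, v) = r_vv · N̂ = 0.
Evaluating at (u, v) = (pi/4, 4):
  L = -1, M = 0, N = 0.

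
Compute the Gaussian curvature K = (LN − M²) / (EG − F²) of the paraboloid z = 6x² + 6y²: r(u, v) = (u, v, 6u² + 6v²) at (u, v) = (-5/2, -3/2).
K = 144/1500625

Coefficients of the first fundamental form: E = 144*u^2 + 1, F = 144*u*v, G = 144*v^2 + 1.
Coefficients of the second fundamental form: L = 12/sqrt(144*u^2 + 144*v^2 + 1), M = 0, N = 12/sqrt(144*u^2 + 144*v^2 + 1).
Assemble K = (LN − M²)/(EG − F²) = 144/(20736*u^4 + 41472*u^2*v^2 + 288*u^2 + 20736*v^4 + 288*v^2 + 1). At (u, v) = (-5/2, -3/2): K = 144/1500625.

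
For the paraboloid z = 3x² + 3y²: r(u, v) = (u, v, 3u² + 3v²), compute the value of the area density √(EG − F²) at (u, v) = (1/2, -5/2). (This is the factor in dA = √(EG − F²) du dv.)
√(EG − F²)|_{(1/2, -5/2)} = sqrt(235)

E = 36*u^2 + 1, F = 36*u*v, G = 36*v^2 + 1, so EG − F² = 36*u^2 + 36*v^2 + 1. Taking the positive square root: √(EG − F²) = sqrt(36*u^2 + 36*v^2 + 1). At (u, v) = (1/2, -5/2): sqrt(235).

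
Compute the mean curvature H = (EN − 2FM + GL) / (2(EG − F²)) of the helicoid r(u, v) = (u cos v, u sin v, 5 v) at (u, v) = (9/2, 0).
H = 0

With E = 1, F = 0, G = u^2 + 25, L = 0, M = -5/sqrt(u^2 + 25), N = 0, assemble
  H = (EN − 2FM + GL) / (2(EG − F²)) = 0.
At (u, v) = (9/2, 0): H = 0.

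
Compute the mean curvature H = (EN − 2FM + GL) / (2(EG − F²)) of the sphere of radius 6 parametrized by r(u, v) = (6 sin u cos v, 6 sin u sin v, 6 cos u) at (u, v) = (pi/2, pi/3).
H = -1/6

With E = 36, F = 0, G = 36*sin(u)^2, L = -6*sin(u)/Abs(sin(u)), M = 0, N = -6*sin(u)^3/Abs(sin(u)), assemble
  H = (EN − 2FM + GL) / (2(EG − F²)) = -sin(u)/(6*Abs(sin(u))).
At (u, v) = (pi/2, pi/3): H = -1/6.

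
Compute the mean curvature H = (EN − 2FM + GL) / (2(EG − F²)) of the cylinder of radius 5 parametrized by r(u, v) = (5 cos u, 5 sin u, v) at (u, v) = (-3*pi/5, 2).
H = -1/10

With E = 25, F = 0, G = 1, L = -5, M = 0, N = 0, assemble
  H = (EN − 2FM + GL) / (2(EG − F²)) = -1/10.
At (u, v) = (-3*pi/5, 2): H = -1/10.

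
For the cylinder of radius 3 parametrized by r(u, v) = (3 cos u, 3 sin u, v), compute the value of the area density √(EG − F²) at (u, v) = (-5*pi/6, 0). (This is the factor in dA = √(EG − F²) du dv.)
√(EG − F²)|_{(-5*pi/6, 0)} = 3

E = 9, F = 0, G = 1, so EG − F² = 9. Taking the positive square root: √(EG − F²) = 3. At (u, v) = (-5*pi/6, 0): 3.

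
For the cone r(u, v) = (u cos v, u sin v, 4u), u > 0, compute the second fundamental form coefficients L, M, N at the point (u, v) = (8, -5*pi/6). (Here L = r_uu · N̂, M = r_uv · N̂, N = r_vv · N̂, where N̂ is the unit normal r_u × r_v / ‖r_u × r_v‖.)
L = 0;  M = 0;  N = 32*sqrt(17)/17

Compute the unit normal N̂(u, v) = (-4*sqrt(17)*u*cos(v)/(17*Abs(u)), -4*sqrt(17)*u*sin(v)/(17*Abs(u)), sqrt(17)*u/(17*Abs(u))), and the second partials r_uu, r_uv, r_vv. Take dot products:
  L(u, v) = r_uu · N̂ = 0,
  M(u, v) = r_uv · N̂ = 0,
  N(u, v) = r_vv · N̂ = 4*sqrt(17)*u^2/(17*Abs(u)).
Evaluating at (u, v) = (8, -5*pi/6):
  L = 0, M = 0, N = 32*sqrt(17)/17.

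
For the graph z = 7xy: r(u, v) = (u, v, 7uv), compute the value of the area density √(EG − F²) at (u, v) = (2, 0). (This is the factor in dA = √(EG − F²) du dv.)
√(EG − F²)|_{(2, 0)} = sqrt(197)

E = 49*v^2 + 1, F = 49*u*v, G = 49*u^2 + 1, so EG − F² = 49*u^2 + 49*v^2 + 1. Taking the positive square root: √(EG − F²) = sqrt(49*u^2 + 49*v^2 + 1). At (u, v) = (2, 0): sqrt(197).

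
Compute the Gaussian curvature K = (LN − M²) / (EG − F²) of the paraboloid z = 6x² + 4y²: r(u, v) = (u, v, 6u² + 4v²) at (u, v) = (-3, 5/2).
K = 96/2879809

Coefficients of the first fundamental form: E = 144*u^2 + 1, F = 96*u*v, G = 64*v^2 + 1.
Coefficients of the second fundamental form: L = 12/sqrt(144*u^2 + 64*v^2 + 1), M = 0, N = 8/sqrt(144*u^2 + 64*v^2 + 1).
Assemble K = (LN − M²)/(EG − F²) = 96/(20736*u^4 + 18432*u^2*v^2 + 288*u^2 + 4096*v^4 + 128*v^2 + 1). At (u, v) = (-3, 5/2): K = 96/2879809.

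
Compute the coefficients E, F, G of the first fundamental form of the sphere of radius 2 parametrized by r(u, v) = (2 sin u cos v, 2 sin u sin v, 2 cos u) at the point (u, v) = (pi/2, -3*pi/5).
E = 4;  F = 0;  G = 4

Partials: r_u = (2*cos(u)*cos(v), 2*sin(v)*cos(u), -2*sin(u)), r_v = (-2*sin(u)*sin(v), 2*sin(u)*cos(v), 0). As functions of (u, v):
  E = r_u · r_u = 4,
  F = r_u · r_v = 0,
  G = r_v · r_v = 4*sin(u)^2.
Evaluating at (u, v) = (pi/2, -3*pi/5): E = 4, F = 0, G = 4.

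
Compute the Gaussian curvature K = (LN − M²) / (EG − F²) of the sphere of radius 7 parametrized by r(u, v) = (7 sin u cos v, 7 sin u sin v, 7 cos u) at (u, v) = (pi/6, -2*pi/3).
K = 1/49

Coefficients of the first fundamental form: E = 49, F = 0, G = 49*sin(u)^2.
Coefficients of the second fundamental form: L = -7*sin(u)/Abs(sin(u)), M = 0, N = -7*sin(u)^3/Abs(sin(u)).
Assemble K = (LN − M²)/(EG − F²) = 1/49. At (u, v) = (pi/6, -2*pi/3): K = 1/49.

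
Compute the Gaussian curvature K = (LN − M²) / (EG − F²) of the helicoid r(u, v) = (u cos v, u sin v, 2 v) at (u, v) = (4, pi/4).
K = -1/100

Coefficients of the first fundamental form: E = 1, F = 0, G = u^2 + 4.
Coefficients of the second fundamental form: L = 0, M = -2/sqrt(u^2 + 4), N = 0.
Assemble K = (LN − M²)/(EG − F²) = -4/(u^2 + 4)^2. At (u, v) = (4, pi/4): K = -1/100.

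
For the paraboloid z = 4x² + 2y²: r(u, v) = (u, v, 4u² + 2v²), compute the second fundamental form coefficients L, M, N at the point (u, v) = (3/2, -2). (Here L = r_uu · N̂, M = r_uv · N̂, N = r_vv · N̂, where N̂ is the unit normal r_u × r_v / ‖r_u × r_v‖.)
L = 8*sqrt(209)/209;  M = 0;  N = 4*sqrt(209)/209

Compute the unit normal N̂(u, v) = (-8*u/sqrt(64*u^2 + 16*v^2 + 1), -4*v/sqrt(64*u^2 + 16*v^2 + 1), 1/sqrt(64*u^2 + 16*v^2 + 1)), and the second partials r_uu, r_uv, r_vv. Take dot products:
  L(u, v) = r_uu · N̂ = 8/sqrt(64*u^2 + 16*v^2 + 1),
  M(u, v) = r_uv · N̂ = 0,
  N(u, v) = r_vv · N̂ = 4/sqrt(64*u^2 + 16*v^2 + 1).
Evaluating at (u, v) = (3/2, -2):
  L = 8*sqrt(209)/209, M = 0, N = 4*sqrt(209)/209.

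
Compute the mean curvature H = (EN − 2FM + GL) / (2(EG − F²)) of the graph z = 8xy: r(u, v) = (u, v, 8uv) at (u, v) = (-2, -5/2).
H = -2560*sqrt(73)/143883

With E = 64*v^2 + 1, F = 64*u*v, G = 64*u^2 + 1, L = 0, M = 8/sqrt(64*u^2 + 64*v^2 + 1), N = 0, assemble
  H = (EN − 2FM + GL) / (2(EG − F²)) = -512*u*v/(64*u^2 + 64*v^2 + 1)^(3/2).
At (u, v) = (-2, -5/2): H = -2560*sqrt(73)/143883.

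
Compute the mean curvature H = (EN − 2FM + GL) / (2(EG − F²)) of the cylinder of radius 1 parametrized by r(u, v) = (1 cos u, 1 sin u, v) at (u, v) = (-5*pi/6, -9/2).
H = -1/2

With E = 1, F = 0, G = 1, L = -1, M = 0, N = 0, assemble
  H = (EN − 2FM + GL) / (2(EG − F²)) = -1/2.
At (u, v) = (-5*pi/6, -9/2): H = -1/2.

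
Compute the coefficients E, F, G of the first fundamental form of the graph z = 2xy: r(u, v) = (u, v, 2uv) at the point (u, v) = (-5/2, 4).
E = 65;  F = -40;  G = 26

Partials: r_u = (1, 0, 2*v), r_v = (0, 1, 2*u). As functions of (u, v):
  E = r_u · r_u = 4*v^2 + 1,
  F = r_u · r_v = 4*u*v,
  G = r_v · r_v = 4*u^2 + 1.
Evaluating at (u, v) = (-5/2, 4): E = 65, F = -40, G = 26.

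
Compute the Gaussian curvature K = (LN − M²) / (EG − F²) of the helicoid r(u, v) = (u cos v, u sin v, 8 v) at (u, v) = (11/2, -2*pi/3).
K = -1024/142129

Coefficients of the first fundamental form: E = 1, F = 0, G = u^2 + 64.
Coefficients of the second fundamental form: L = 0, M = -8/sqrt(u^2 + 64), N = 0.
Assemble K = (LN − M²)/(EG − F²) = -64/(u^2 + 64)^2. At (u, v) = (11/2, -2*pi/3): K = -1024/142129.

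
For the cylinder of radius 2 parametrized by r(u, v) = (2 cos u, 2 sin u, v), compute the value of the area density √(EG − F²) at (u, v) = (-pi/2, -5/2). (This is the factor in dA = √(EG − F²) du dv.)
√(EG − F²)|_{(-pi/2, -5/2)} = 2

E = 4, F = 0, G = 1, so EG − F² = 4. Taking the positive square root: √(EG − F²) = 2. At (u, v) = (-pi/2, -5/2): 2.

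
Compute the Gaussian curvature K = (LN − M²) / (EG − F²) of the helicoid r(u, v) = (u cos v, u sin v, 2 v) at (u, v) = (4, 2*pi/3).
K = -1/100

Coefficients of the first fundamental form: E = 1, F = 0, G = u^2 + 4.
Coefficients of the second fundamental form: L = 0, M = -2/sqrt(u^2 + 4), N = 0.
Assemble K = (LN − M²)/(EG − F²) = -4/(u^2 + 4)^2. At (u, v) = (4, 2*pi/3): K = -1/100.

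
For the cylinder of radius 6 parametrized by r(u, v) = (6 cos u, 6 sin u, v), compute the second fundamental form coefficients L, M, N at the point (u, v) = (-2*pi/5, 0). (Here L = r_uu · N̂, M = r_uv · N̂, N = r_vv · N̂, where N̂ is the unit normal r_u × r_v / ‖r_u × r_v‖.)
L = -6;  M = 0;  N = 0

Compute the unit normal N̂(u, v) = (cos(u), sin(u), 0), and the second partials r_uu, r_uv, r_vv. Take dot products:
  L(u, v) = r_uu · N̂ = -6,
  M(u, v) = r_uv · N̂ = 0,
  N(u, v) = r_vv · N̂ = 0.
Evaluating at (u, v) = (-2*pi/5, 0):
  L = -6, M = 0, N = 0.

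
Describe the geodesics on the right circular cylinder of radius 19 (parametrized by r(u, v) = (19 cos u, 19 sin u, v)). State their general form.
The cylinder is flat (K = 0) and locally isometric to the plane via the development (u, v) ↦ (19 u, v). Geodesics are the pre-images of straight lines: circles (v constant), vertical lines (u constant), and helices (v = c · u + d) for constants c, d.

A right cylinder has E = 19², F = 0, G = 1, so EG − F² = 19², and L = −19, M = N = 0, giving K = (LN − M²)/(EG − F²) = 0 everywhere. A flat surface is locally isometric to the Euclidean plane via the map (u, v) ↦ (19 u, v). Straight lines in the (x̃, ỹ) plane pull back to: (a) horizontal circles (v = const), (b) vertical generators (u = const), and (c) helices (19 u tan θ = v, i.e. v = c · u + d).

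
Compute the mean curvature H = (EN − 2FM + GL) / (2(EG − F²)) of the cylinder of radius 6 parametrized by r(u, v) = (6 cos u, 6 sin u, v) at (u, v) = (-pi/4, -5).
H = -1/12

With E = 36, F = 0, G = 1, L = -6, M = 0, N = 0, assemble
  H = (EN − 2FM + GL) / (2(EG − F²)) = -1/12.
At (u, v) = (-pi/4, -5): H = -1/12.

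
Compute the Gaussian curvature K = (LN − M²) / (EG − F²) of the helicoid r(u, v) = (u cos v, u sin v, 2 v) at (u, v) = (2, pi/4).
K = -1/16

Coefficients of the first fundamental form: E = 1, F = 0, G = u^2 + 4.
Coefficients of the second fundamental form: L = 0, M = -2/sqrt(u^2 + 4), N = 0.
Assemble K = (LN − M²)/(EG − F²) = -4/(u^2 + 4)^2. At (u, v) = (2, pi/4): K = -1/16.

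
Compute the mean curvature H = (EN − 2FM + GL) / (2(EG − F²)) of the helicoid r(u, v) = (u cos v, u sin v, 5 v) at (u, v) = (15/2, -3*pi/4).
H = 0

With E = 1, F = 0, G = u^2 + 25, L = 0, M = -5/sqrt(u^2 + 25), N = 0, assemble
  H = (EN − 2FM + GL) / (2(EG − F²)) = 0.
At (u, v) = (15/2, -3*pi/4): H = 0.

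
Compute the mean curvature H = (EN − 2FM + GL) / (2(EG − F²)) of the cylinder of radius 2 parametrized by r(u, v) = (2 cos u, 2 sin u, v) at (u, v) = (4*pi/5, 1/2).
H = -1/4

With E = 4, F = 0, G = 1, L = -2, M = 0, N = 0, assemble
  H = (EN − 2FM + GL) / (2(EG − F²)) = -1/4.
At (u, v) = (4*pi/5, 1/2): H = -1/4.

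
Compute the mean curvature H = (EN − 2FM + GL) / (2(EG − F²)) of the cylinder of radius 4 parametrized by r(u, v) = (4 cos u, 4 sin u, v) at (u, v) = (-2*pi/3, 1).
H = -1/8

With E = 16, F = 0, G = 1, L = -4, M = 0, N = 0, assemble
  H = (EN − 2FM + GL) / (2(EG − F²)) = -1/8.
At (u, v) = (-2*pi/3, 1): H = -1/8.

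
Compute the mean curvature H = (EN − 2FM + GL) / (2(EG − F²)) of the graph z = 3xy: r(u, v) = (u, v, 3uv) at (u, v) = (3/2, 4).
H = -1296*sqrt(661)/436921

With E = 9*v^2 + 1, F = 9*u*v, G = 9*u^2 + 1, L = 0, M = 3/sqrt(9*u^2 + 9*v^2 + 1), N = 0, assemble
  H = (EN − 2FM + GL) / (2(EG − F²)) = -27*u*v/(9*u^2 + 9*v^2 + 1)^(3/2).
At (u, v) = (3/2, 4): H = -1296*sqrt(661)/436921.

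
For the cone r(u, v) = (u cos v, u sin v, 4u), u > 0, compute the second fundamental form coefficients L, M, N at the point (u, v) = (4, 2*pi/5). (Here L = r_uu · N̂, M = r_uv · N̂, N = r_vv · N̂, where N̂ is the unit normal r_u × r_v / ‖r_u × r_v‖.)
L = 0;  M = 0;  N = 16*sqrt(17)/17

Compute the unit normal N̂(u, v) = (-4*sqrt(17)*u*cos(v)/(17*Abs(u)), -4*sqrt(17)*u*sin(v)/(17*Abs(u)), sqrt(17)*u/(17*Abs(u))), and the second partials r_uu, r_uv, r_vv. Take dot products:
  L(u, v) = r_uu · N̂ = 0,
  M(u, v) = r_uv · N̂ = 0,
  N(u, v) = r_vv · N̂ = 4*sqrt(17)*u^2/(17*Abs(u)).
Evaluating at (u, v) = (4, 2*pi/5):
  L = 0, M = 0, N = 16*sqrt(17)/17.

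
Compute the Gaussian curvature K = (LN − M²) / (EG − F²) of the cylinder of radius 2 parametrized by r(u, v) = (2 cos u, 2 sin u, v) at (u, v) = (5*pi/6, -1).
K = 0

Coefficients of the first fundamental form: E = 4, F = 0, G = 1.
Coefficients of the second fundamental form: L = -2, M = 0, N = 0.
Assemble K = (LN − M²)/(EG − F²) = 0. At (u, v) = (5*pi/6, -1): K = 0.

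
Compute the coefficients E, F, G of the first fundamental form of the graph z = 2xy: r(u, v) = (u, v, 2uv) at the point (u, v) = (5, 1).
E = 5;  F = 20;  G = 101

Partials: r_u = (1, 0, 2*v), r_v = (0, 1, 2*u). As functions of (u, v):
  E = r_u · r_u = 4*v^2 + 1,
  F = r_u · r_v = 4*u*v,
  G = r_v · r_v = 4*u^2 + 1.
Evaluating at (u, v) = (5, 1): E = 5, F = 20, G = 101.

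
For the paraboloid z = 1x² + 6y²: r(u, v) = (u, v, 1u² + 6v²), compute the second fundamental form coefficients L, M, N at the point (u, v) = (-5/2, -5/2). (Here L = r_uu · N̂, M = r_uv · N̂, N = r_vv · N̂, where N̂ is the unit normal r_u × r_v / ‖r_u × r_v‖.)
L = sqrt(926)/463;  M = 0;  N = 6*sqrt(926)/463

Compute the unit normal N̂(u, v) = (-2*u/sqrt(4*u^2 + 144*v^2 + 1), -12*v/sqrt(4*u^2 + 144*v^2 + 1), 1/sqrt(4*u^2 + 144*v^2 + 1)), and the second partials r_uu, r_uv, r_vv. Take dot products:
  L(u, v) = r_uu · N̂ = 2/sqrt(4*u^2 + 144*v^2 + 1),
  M(u, v) = r_uv · N̂ = 0,
  N(u, v) = r_vv · N̂ = 12/sqrt(4*u^2 + 144*v^2 + 1).
Evaluating at (u, v) = (-5/2, -5/2):
  L = sqrt(926)/463, M = 0, N = 6*sqrt(926)/463.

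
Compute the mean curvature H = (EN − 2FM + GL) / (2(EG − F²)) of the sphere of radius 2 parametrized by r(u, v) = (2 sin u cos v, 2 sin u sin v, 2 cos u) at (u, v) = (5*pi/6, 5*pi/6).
H = -1/2

With E = 4, F = 0, G = 4*sin(u)^2, L = -2*sin(u)/Abs(sin(u)), M = 0, N = -2*sin(u)^3/Abs(sin(u)), assemble
  H = (EN − 2FM + GL) / (2(EG − F²)) = -sin(u)/(2*Abs(sin(u))).
At (u, v) = (5*pi/6, 5*pi/6): H = -1/2.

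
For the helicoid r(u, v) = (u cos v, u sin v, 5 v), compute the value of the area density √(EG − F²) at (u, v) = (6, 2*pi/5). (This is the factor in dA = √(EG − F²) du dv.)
√(EG − F²)|_{(6, 2*pi/5)} = sqrt(61)

E = 1, F = 0, G = u^2 + 25, so EG − F² = u^2 + 25. Taking the positive square root: √(EG − F²) = sqrt(u^2 + 25). At (u, v) = (6, 2*pi/5): sqrt(61).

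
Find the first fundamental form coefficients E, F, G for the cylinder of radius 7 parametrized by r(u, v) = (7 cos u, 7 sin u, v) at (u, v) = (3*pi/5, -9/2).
E = 49;  F = 0;  G = 1

Partials: r_u = (-7*sin(u), 7*cos(u), 0), r_v = (0, 0, 1). As functions of (u, v):
  E = r_u · r_u = 49,
  F = r_u · r_v = 0,
  G = r_v · r_v = 1.
Evaluating at (u, v) = (3*pi/5, -9/2): E = 49, F = 0, G = 1.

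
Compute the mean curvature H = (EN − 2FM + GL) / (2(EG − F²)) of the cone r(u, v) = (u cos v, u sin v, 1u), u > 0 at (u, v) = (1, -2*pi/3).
H = sqrt(2)/4

With E = 2, F = 0, G = u^2, L = 0, M = 0, N = sqrt(2)*u^2/(2*Abs(u)), assemble
  H = (EN − 2FM + GL) / (2(EG − F²)) = sqrt(2)/(4*Abs(u)).
At (u, v) = (1, -2*pi/3): H = sqrt(2)/4.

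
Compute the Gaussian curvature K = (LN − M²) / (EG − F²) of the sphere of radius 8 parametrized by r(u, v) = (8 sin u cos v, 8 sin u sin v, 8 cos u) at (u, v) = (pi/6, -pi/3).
K = 1/64

Coefficients of the first fundamental form: E = 64, F = 0, G = 64*sin(u)^2.
Coefficients of the second fundamental form: L = -8*sin(u)/Abs(sin(u)), M = 0, N = -8*sin(u)^3/Abs(sin(u)).
Assemble K = (LN − M²)/(EG − F²) = 1/64. At (u, v) = (pi/6, -pi/3): K = 1/64.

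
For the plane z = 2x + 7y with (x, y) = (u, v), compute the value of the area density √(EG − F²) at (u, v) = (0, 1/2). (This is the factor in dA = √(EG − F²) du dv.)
√(EG − F²)|_{(0, 1/2)} = 3*sqrt(6)

E = 5, F = 14, G = 50, so EG − F² = 54. Taking the positive square root: √(EG − F²) = 3*sqrt(6). At (u, v) = (0, 1/2): 3*sqrt(6).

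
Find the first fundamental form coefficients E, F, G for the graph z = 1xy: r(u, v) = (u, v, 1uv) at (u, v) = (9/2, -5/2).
E = 29/4;  F = -45/4;  G = 85/4

Partials: r_u = (1, 0, v), r_v = (0, 1, u). As functions of (u, v):
  E = r_u · r_u = v^2 + 1,
  F = r_u · r_v = u*v,
  G = r_v · r_v = u^2 + 1.
Evaluating at (u, v) = (9/2, -5/2): E = 29/4, F = -45/4, G = 85/4.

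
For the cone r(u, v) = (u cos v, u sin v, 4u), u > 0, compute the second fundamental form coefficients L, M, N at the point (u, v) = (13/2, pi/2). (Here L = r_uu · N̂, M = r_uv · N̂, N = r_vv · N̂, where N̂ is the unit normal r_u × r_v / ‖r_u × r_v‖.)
L = 0;  M = 0;  N = 26*sqrt(17)/17

Compute the unit normal N̂(u, v) = (-4*sqrt(17)*u*cos(v)/(17*Abs(u)), -4*sqrt(17)*u*sin(v)/(17*Abs(u)), sqrt(17)*u/(17*Abs(u))), and the second partials r_uu, r_uv, r_vv. Take dot products:
  L(u, v) = r_uu · N̂ = 0,
  M(u, v) = r_uv · N̂ = 0,
  N(u, v) = r_vv · N̂ = 4*sqrt(17)*u^2/(17*Abs(u)).
Evaluating at (u, v) = (13/2, pi/2):
  L = 0, M = 0, N = 26*sqrt(17)/17.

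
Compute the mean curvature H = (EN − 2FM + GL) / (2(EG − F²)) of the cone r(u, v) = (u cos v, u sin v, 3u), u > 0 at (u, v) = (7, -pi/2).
H = 3*sqrt(10)/140

With E = 10, F = 0, G = u^2, L = 0, M = 0, N = 3*sqrt(10)*u^2/(10*Abs(u)), assemble
  H = (EN − 2FM + GL) / (2(EG − F²)) = 3*sqrt(10)/(20*Abs(u)).
At (u, v) = (7, -pi/2): H = 3*sqrt(10)/140.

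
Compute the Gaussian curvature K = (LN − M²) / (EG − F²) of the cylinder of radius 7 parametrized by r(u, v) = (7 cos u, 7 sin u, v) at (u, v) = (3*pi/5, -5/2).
K = 0

Coefficients of the first fundamental form: E = 49, F = 0, G = 1.
Coefficients of the second fundamental form: L = -7, M = 0, N = 0.
Assemble K = (LN − M²)/(EG − F²) = 0. At (u, v) = (3*pi/5, -5/2): K = 0.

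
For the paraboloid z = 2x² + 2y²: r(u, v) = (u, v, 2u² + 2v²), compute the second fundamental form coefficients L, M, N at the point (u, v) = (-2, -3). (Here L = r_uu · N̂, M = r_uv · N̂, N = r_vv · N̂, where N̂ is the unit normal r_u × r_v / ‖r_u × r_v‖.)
L = 4*sqrt(209)/209;  M = 0;  N = 4*sqrt(209)/209

Compute the unit normal N̂(u, v) = (-4*u/sqrt(16*u^2 + 16*v^2 + 1), -4*v/sqrt(16*u^2 + 16*v^2 + 1), 1/sqrt(16*u^2 + 16*v^2 + 1)), and the second partials r_uu, r_uv, r_vv. Take dot products:
  L(u, v) = r_uu · N̂ = 4/sqrt(16*u^2 + 16*v^2 + 1),
  M(u, v) = r_uv · N̂ = 0,
  N(u, v) = r_vv · N̂ = 4/sqrt(16*u^2 + 16*v^2 + 1).
Evaluating at (u, v) = (-2, -3):
  L = 4*sqrt(209)/209, M = 0, N = 4*sqrt(209)/209.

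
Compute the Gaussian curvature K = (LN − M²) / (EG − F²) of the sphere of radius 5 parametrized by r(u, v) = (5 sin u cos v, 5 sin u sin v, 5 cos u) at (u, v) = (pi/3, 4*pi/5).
K = 1/25

Coefficients of the first fundamental form: E = 25, F = 0, G = 25*sin(u)^2.
Coefficients of the second fundamental form: L = -5*sin(u)/Abs(sin(u)), M = 0, N = -5*sin(u)^3/Abs(sin(u)).
Assemble K = (LN − M²)/(EG − F²) = 1/25. At (u, v) = (pi/3, 4*pi/5): K = 1/25.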